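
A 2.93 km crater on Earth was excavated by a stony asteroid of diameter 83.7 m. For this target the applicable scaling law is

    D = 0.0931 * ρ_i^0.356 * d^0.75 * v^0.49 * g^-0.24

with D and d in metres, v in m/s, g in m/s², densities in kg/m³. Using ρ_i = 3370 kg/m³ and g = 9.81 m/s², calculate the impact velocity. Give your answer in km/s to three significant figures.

Rearranging for v: v = [D / (0.0931 · 3370^0.356 · 83.7^0.75 · 9.81^-0.24)]^(1/0.49).
D = 2930 m.
3370^0.356 = 18.02
83.7^0.75 = 27.67
9.81^-0.24 = 0.5781
Denominator = 0.0931 × 18.02 × 27.67 × 0.5781 = 26.84
D / 26.84 = 2930 / 26.84 = 109.2
v = 109.2^(1/0.49) = 109.2^2.0408 = 14441 m/s

v ≈ 14.4 km/s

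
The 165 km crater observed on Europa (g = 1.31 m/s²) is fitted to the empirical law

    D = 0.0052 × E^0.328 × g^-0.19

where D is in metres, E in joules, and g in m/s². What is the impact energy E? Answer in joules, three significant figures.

Rearranging: E = [D / (0.0052 · g^-0.19)]^(1/0.328).
D = 165000 m.
g^-0.19 = 1.31^-0.19 = 0.9500
D / (0.0052 × 0.9500) = 165000 / (4.940 × 10^-3) = 3.340 × 10^7
E = (3.340 × 10^7)^3.0488 = 8.678 × 10^22 J

E ≈ 8.68 × 10^22 J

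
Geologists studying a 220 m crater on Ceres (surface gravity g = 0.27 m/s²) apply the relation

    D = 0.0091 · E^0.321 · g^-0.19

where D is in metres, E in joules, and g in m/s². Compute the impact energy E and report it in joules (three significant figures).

Rearranging: E = [D / (0.0091 · g^-0.19)]^(1/0.321).
g^-0.19 = 0.27^-0.19 = 1.282
D / (0.0091 × 1.282) = 220 / (0.01167) = 1.885 × 10^4
E = (1.885 × 10^4)^3.1153 = 2.084 × 10^13 J

E ≈ 2.08 × 10^13 J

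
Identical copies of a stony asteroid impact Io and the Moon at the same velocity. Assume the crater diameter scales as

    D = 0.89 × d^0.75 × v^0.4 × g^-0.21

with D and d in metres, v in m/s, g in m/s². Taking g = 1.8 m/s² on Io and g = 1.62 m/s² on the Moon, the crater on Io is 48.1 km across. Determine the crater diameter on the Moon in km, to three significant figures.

D ≈ 49.2 km

All impactor-dependent factors cancel in the ratio, leaving D_Moon/D_Io = (g_Moon/g_Io)^-0.21.
(1.62/1.8)^-0.21 = 0.9000^-0.21 = 1.022
D_Moon = 1.022 × 48.1 km = 49.2 km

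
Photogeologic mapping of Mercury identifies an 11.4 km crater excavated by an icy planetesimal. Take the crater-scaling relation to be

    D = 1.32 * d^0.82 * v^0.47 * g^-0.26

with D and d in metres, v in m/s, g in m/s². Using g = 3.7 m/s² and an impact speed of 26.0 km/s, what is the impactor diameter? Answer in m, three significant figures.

d ≈ 282 m

Rearranging for d: d = [D / (1.32 · 26000^0.47 · 3.7^-0.26)]^(1/0.82).
D = 11400 m.
26000^0.47 = 118.9
3.7^-0.26 = 0.7117
Denominator = 1.32 × 118.9 × 0.7117 = 111.7
D / 111.7 = 11400 / 111.7 = 102.1
d = 102.1^(1/0.82) = 102.1^1.2195 = 281.8 m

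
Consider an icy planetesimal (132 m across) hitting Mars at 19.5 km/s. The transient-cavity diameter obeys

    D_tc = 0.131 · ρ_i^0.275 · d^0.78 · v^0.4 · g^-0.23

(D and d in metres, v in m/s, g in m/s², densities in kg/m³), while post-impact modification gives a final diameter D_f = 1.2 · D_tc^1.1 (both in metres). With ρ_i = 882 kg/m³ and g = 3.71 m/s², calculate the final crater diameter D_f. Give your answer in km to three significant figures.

v = 19500 m/s.
ρ_i^0.275 = 882^0.275 = 6.457
d^0.78 = 132^0.78 = 45.09
v^0.4 = 19500^0.4 = 52.00
g^-0.23 = 3.71^-0.23 = 0.7397
D_tc = 0.131 × 6.457 × 45.09 × 52.00 × 0.7397 = 1467 m
D_f = 1.2 × (1467)^1.1 = 3650 m
     = 3.650 km

D_f ≈ 3.65 km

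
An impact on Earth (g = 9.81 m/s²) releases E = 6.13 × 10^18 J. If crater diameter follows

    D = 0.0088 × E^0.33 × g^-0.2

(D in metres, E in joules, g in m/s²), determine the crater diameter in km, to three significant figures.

D ≈ 8.83 km

E^0.33 = (6.13 × 10^18)^0.33 = 1.584 × 10^6
g^-0.2 = 9.81^-0.2 = 0.6334
D = 0.0088 × 1.584 × 10^6 × 0.6334 = 8829 m
   = 8.829 km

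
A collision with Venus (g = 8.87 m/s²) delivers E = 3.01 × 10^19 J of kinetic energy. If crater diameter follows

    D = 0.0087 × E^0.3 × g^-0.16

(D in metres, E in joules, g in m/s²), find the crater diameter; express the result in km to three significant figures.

D ≈ 4.28 km

E^0.3 = (3.01 × 10^19)^0.3 = 6.975 × 10^5
g^-0.16 = 8.87^-0.16 = 0.7052
D = 0.0087 × 6.975 × 10^5 × 0.7052 = 4279 m
   = 4.279 km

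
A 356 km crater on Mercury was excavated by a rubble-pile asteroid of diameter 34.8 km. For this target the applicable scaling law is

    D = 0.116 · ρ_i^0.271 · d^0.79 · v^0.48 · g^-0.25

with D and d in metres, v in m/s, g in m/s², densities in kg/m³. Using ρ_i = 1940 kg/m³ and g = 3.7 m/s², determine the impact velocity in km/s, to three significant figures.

Rearranging for v: v = [D / (0.116 · 1940^0.271 · 34800^0.79 · 3.7^-0.25)]^(1/0.48).
D = 356000 m.
1940^0.271 = 7.780
34800^0.79 = 3871
3.7^-0.25 = 0.7210
Denominator = 0.116 × 7.780 × 3871 × 0.7210 = 2519
D / 2519 = 356000 / 2519 = 141.3
v = 141.3^(1/0.48) = 141.3^2.0833 = 30157 m/s

v ≈ 30.2 km/s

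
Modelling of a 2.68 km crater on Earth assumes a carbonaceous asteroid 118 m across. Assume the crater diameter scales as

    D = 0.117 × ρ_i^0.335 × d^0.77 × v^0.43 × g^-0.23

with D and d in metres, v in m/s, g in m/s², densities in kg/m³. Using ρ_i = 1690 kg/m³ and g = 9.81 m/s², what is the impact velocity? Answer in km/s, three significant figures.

Rearranging for v: v = [D / (0.117 · 1690^0.335 · 118^0.77 · 9.81^-0.23)]^(1/0.43).
D = 2680 m.
1690^0.335 = 12.06
118^0.77 = 39.39
9.81^-0.23 = 0.5914
Denominator = 0.117 × 12.06 × 39.39 × 0.5914 = 32.87
D / 32.87 = 2680 / 32.87 = 81.53
v = 81.53^(1/0.43) = 81.53^2.3256 = 27859 m/s

v ≈ 27.9 km/s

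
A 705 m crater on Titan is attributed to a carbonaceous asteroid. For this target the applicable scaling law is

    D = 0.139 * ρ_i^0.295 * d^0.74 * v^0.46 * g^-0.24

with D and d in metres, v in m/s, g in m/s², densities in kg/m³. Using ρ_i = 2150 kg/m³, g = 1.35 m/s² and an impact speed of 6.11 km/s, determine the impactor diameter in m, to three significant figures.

d ≈ 23.3 m

Rearranging for d: d = [D / (0.139 · 2150^0.295 · 6110^0.46 · 1.35^-0.24)]^(1/0.74).
2150^0.295 = 9.618
6110^0.46 = 55.15
1.35^-0.24 = 0.9305
Denominator = 0.139 × 9.618 × 55.15 × 0.9305 = 68.61
D / 68.61 = 705 / 68.61 = 10.28
d = 10.28^(1/0.74) = 10.28^1.3514 = 23.31 m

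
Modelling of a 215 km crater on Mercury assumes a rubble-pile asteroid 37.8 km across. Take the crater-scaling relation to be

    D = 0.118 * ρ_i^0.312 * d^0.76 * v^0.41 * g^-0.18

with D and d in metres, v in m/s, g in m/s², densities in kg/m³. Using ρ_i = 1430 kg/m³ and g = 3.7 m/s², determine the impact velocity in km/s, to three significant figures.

Rearranging for v: v = [D / (0.118 · 1430^0.312 · 37800^0.76 · 3.7^-0.18)]^(1/0.41).
D = 215000 m.
1430^0.312 = 9.649
37800^0.76 = 3012
3.7^-0.18 = 0.7902
Denominator = 0.118 × 9.649 × 3012 × 0.7902 = 2710
D / 2710 = 215000 / 2710 = 79.34
v = 79.34^(1/0.41) = 79.34^2.439 = 42940 m/s

v ≈ 42.9 km/s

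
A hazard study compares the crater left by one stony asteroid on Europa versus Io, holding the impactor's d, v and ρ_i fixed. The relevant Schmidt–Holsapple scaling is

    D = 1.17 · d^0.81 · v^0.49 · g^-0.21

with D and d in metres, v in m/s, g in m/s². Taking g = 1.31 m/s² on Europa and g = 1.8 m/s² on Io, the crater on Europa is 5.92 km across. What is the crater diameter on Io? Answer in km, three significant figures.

D ≈ 5.54 km

All impactor-dependent factors cancel in the ratio, leaving D_Io/D_Europa = (g_Io/g_Europa)^-0.21.
(1.8/1.31)^-0.21 = 1.374^-0.21 = 0.9355
D_Io = 0.9355 × 5.92 km = 5.54 km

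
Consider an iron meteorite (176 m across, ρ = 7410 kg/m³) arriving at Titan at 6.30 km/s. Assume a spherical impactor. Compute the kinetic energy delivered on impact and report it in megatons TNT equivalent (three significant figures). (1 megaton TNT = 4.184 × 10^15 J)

E ≈ 100 Mt TNT

v = 6300 m/s.
Mass m = (π/6) ρ d³ = (π/6) × 7410 × (176)³ = 2.115 × 10^10 kg
E = ½ m v² = 0.5 × 2.115 × 10^10 × (6300)² = 4.197 × 10^17 J
   = 4.197 × 10^17 / 4.184×10^15 = 100.3 Mt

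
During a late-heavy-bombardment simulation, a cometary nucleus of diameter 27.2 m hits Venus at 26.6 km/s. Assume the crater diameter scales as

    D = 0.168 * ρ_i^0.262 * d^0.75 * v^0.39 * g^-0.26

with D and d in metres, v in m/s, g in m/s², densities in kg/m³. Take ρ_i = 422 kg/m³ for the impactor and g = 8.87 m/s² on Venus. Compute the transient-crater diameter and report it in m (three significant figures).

In SI units: v = 26600 m/s.
ρ_i^0.262 = 422^0.262 = 4.873
d^0.75 = 27.2^0.75 = 11.91
v^0.39 = 26600^0.39 = 53.17
g^-0.26 = 8.87^-0.26 = 0.5669
D = 0.168 × 4.873 × 11.91 × 53.17 × 0.5669 = 293.9 m

D ≈ 294 m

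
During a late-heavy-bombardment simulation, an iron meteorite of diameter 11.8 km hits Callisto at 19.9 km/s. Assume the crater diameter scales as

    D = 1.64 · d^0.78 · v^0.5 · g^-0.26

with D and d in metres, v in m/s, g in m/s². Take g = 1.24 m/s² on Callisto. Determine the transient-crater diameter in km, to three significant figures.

D ≈ 328 km

In SI units: d = 11800 m, v = 19900 m/s.
d^0.78 = 11800^0.78 = 1500
v^0.5 = 19900^0.5 = 141.1
g^-0.26 = 1.24^-0.26 = 0.9456
D = 1.64 × 1500 × 141.1 × 0.9456 = 3.282 × 10^5 m
   = 328.2 km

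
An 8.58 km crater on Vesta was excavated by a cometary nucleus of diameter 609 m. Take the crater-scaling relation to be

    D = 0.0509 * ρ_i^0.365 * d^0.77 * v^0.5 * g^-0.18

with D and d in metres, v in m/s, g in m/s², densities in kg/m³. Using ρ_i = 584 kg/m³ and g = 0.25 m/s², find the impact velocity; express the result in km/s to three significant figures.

Rearranging for v: v = [D / (0.0509 · 584^0.365 · 609^0.77 · 0.25^-0.18)]^(1/0.5).
D = 8580 m.
584^0.365 = 10.23
609^0.77 = 139.4
0.25^-0.18 = 1.283
Denominator = 0.0509 × 10.23 × 139.4 × 1.283 = 93.13
D / 93.13 = 8580 / 93.13 = 92.13
v = 92.13^(1/0.5) = 92.13^2 = 8488 m/s

v ≈ 8.49 km/s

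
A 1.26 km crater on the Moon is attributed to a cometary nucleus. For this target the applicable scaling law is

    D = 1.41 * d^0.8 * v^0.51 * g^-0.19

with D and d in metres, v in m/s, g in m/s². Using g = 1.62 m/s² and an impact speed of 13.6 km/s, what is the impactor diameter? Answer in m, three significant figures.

d ≈ 12.7 m

Rearranging for d: d = [D / (1.41 · 13600^0.51 · 1.62^-0.19)]^(1/0.8).
D = 1260 m.
13600^0.51 = 128.3
1.62^-0.19 = 0.9124
Denominator = 1.41 × 128.3 × 0.9124 = 165.1
D / 165.1 = 1260 / 165.1 = 7.632
d = 7.632^(1/0.8) = 7.632^1.25 = 12.69 m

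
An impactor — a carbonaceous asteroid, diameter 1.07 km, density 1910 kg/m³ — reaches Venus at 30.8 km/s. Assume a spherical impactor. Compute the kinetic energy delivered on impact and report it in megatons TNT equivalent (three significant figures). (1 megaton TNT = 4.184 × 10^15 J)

E ≈ 1.39 × 10^5 Mt TNT

d = 1070 m; v = 30800 m/s.
Mass m = (π/6) ρ d³ = (π/6) × 1910 × (1070)³ = 1.225 × 10^12 kg
E = ½ m v² = 0.5 × 1.225 × 10^12 × (30800)² = 5.810 × 10^20 J
   = 5.810 × 10^20 / 4.184×10^15 = 1.389 × 10^5 Mt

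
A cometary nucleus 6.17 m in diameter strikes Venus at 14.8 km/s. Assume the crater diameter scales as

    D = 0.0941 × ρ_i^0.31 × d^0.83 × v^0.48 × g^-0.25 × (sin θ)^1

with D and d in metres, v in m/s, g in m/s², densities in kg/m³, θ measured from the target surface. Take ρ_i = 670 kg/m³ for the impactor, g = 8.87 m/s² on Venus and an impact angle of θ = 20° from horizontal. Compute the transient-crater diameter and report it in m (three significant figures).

In SI units: v = 14800 m/s.
ρ_i^0.31 = 670^0.31 = 7.518
d^0.83 = 6.17^0.83 = 4.528
v^0.48 = 14800^0.48 = 100.4
g^-0.25 = 8.87^-0.25 = 0.5795
(sin 20°)^1 = 0.3420^1 = 0.3420
D = 0.0941 × 7.518 × 4.528 × 100.4 × 0.5795 × 0.3420 = 63.74 m

D ≈ 63.7 m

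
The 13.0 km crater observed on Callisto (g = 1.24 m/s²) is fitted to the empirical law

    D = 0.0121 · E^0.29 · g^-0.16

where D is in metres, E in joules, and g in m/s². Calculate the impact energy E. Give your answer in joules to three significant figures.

Rearranging: E = [D / (0.0121 · g^-0.16)]^(1/0.29).
D = 13000 m.
g^-0.16 = 1.24^-0.16 = 0.9662
D / (0.0121 × 0.9662) = 13000 / (0.01169) = 1.112 × 10^6
E = (1.112 × 10^6)^3.4483 = 7.060 × 10^20 J

E ≈ 7.06 × 10^20 J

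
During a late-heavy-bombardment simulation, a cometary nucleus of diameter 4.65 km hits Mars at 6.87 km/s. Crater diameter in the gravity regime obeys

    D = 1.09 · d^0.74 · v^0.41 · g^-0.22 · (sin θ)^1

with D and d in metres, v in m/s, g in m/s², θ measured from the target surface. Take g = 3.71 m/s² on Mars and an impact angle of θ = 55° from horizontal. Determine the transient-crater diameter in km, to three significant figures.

D ≈ 13.0 km

In SI units: d = 4650 m, v = 6870 m/s.
d^0.74 = 4650^0.74 = 517.5
v^0.41 = 6870^0.41 = 37.42
g^-0.22 = 3.71^-0.22 = 0.7494
(sin 55°)^1 = 0.8192^1 = 0.8192
D = 1.09 × 517.5 × 37.42 × 0.7494 × 0.8192 = 12958 m
   = 12.96 km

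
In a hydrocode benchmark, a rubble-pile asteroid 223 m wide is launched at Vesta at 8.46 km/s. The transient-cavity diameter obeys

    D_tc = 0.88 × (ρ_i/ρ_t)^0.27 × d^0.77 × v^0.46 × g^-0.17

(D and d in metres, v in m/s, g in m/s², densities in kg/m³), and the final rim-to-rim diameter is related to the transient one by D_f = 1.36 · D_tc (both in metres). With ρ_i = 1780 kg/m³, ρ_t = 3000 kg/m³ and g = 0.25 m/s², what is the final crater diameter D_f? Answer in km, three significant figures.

v = 8460 m/s.
(ρ_i/ρ_t)^0.27 = (1780/3000)^0.27 = 0.8685
d^0.77 = 223^0.77 = 64.30
v^0.46 = 8460^0.46 = 64.06
g^-0.17 = 0.25^-0.17 = 1.266
D_tc = 0.88 × 0.8685 × 64.30 × 64.06 × 1.266 = 3986 m
D_f = 1.36 × 3986 = 5421 m
     = 5.421 km

D_f ≈ 5.42 km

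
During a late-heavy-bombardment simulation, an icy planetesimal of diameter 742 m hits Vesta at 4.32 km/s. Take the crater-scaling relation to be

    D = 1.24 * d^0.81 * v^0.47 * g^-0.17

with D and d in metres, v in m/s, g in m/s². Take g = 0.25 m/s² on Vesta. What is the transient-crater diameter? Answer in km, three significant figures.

In SI units: v = 4320 m/s.
d^0.81 = 742^0.81 = 211.4
v^0.47 = 4320^0.47 = 51.13
g^-0.17 = 0.25^-0.17 = 1.266
D = 1.24 × 211.4 × 51.13 × 1.266 = 16968 m
   = 16.97 km

D ≈ 17.0 km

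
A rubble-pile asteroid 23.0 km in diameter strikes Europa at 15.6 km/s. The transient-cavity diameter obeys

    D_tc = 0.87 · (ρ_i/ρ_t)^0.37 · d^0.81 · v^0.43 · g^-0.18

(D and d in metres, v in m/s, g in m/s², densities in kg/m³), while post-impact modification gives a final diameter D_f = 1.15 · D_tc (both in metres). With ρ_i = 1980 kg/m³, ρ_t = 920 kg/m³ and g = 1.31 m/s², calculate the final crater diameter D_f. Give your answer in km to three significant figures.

In SI: d = 23000 m, v = 15600 m/s.
(ρ_i/ρ_t)^0.37 = (1980/920)^0.37 = 1.328
d^0.81 = 23000^0.81 = 3412
v^0.43 = 15600^0.43 = 63.54
g^-0.18 = 1.31^-0.18 = 0.9526
D_tc = 0.87 × 1.328 × 3412 × 63.54 × 0.9526 = 2.386 × 10^5 m
D_f = 1.15 × 2.386 × 10^5 = 2.744 × 10^5 m
     = 274.4 km

D_f ≈ 274 km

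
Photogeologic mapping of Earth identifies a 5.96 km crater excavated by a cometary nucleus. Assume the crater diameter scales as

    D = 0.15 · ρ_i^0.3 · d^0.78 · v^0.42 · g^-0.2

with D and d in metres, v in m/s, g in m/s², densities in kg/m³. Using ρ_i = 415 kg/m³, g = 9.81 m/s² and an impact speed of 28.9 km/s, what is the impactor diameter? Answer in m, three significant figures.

d ≈ 552 m

Rearranging for d: d = [D / (0.15 · 415^0.3 · 28900^0.42 · 9.81^-0.2)]^(1/0.78).
D = 5960 m.
415^0.3 = 6.101
28900^0.42 = 74.74
9.81^-0.2 = 0.6334
Denominator = 0.15 × 6.101 × 74.74 × 0.6334 = 43.32
D / 43.32 = 5960 / 43.32 = 137.6
d = 137.6^(1/0.78) = 137.6^1.2821 = 552.0 m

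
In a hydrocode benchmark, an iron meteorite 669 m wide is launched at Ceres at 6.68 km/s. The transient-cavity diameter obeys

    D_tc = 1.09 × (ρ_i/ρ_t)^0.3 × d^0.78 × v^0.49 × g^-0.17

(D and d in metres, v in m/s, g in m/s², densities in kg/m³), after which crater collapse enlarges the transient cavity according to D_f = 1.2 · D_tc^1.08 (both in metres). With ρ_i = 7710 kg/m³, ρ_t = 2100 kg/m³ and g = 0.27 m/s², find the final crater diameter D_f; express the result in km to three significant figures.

v = 6680 m/s.
(ρ_i/ρ_t)^0.3 = (7710/2100)^0.3 = 1.477
d^0.78 = 669^0.78 = 159.9
v^0.49 = 6680^0.49 = 74.84
g^-0.17 = 0.27^-0.17 = 1.249
D_tc = 1.09 × 1.477 × 159.9 × 74.84 × 1.249 = 24060 m
D_f = 1.2 × (24060)^1.08 = 64711 m
     = 64.71 km

D_f ≈ 64.7 km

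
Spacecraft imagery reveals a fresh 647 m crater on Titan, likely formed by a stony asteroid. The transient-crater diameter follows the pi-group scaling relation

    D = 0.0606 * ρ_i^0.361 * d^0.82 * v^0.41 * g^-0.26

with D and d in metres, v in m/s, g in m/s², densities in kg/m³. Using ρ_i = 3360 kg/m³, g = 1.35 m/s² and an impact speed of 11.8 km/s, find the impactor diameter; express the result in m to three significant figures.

Rearranging for d: d = [D / (0.0606 · 3360^0.361 · 11800^0.41 · 1.35^-0.26)]^(1/0.82).
3360^0.361 = 18.75
11800^0.41 = 46.72
1.35^-0.26 = 0.9249
Denominator = 0.0606 × 18.75 × 46.72 × 0.9249 = 49.10
D / 49.10 = 647 / 49.10 = 13.18
d = 13.18^(1/0.82) = 13.18^1.2195 = 23.21 m

d ≈ 23.2 m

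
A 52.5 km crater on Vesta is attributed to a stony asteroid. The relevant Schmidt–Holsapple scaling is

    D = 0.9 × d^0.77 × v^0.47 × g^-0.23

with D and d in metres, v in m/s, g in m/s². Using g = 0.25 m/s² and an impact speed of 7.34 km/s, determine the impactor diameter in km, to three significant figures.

d ≈ 4.47 km

Rearranging for d: d = [D / (0.9 · 7340^0.47 · 0.25^-0.23)]^(1/0.77).
D = 52500 m.
7340^0.47 = 65.60
0.25^-0.23 = 1.376
Denominator = 0.9 × 65.60 × 1.376 = 81.24
D / 81.24 = 52500 / 81.24 = 646.2
d = 646.2^(1/0.77) = 646.2^1.2987 = 4465 m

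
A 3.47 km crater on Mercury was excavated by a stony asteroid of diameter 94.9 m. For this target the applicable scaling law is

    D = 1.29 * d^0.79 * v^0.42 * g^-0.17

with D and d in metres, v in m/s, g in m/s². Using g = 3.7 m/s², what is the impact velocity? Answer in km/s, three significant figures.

Rearranging for v: v = [D / (1.29 · 94.9^0.79 · 3.7^-0.17)]^(1/0.42).
D = 3470 m.
94.9^0.79 = 36.48
3.7^-0.17 = 0.8006
Denominator = 1.29 × 36.48 × 0.8006 = 37.68
D / 37.68 = 3470 / 37.68 = 92.09
v = 92.09^(1/0.42) = 92.09^2.381 = 47511 m/s

v ≈ 47.5 km/s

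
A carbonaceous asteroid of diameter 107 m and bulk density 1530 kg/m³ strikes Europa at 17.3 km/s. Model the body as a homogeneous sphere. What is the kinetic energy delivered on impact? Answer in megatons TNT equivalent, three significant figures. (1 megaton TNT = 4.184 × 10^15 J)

v = 17300 m/s.
Mass m = (π/6) ρ d³ = (π/6) × 1530 × (107)³ = 9.814 × 10^8 kg
E = ½ m v² = 0.5 × 9.814 × 10^8 × (17300)² = 1.469 × 10^17 J
   = 1.469 × 10^17 / 4.184×10^15 = 35.11 Mt

E ≈ 35.1 Mt TNT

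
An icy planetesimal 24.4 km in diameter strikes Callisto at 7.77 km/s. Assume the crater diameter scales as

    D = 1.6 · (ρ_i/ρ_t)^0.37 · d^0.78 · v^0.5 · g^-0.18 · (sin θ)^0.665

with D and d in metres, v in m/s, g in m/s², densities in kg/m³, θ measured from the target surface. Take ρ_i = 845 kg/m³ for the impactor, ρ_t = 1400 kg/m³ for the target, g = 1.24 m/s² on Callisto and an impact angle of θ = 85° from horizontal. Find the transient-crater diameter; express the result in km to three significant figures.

D ≈ 297 km

In SI units: d = 24400 m, v = 7770 m/s.
(ρ_i/ρ_t)^0.37 = (845/1400)^0.37 = 0.8296
d^0.78 = 24400^0.78 = 2643
v^0.5 = 7770^0.5 = 88.15
g^-0.18 = 1.24^-0.18 = 0.9620
(sin 85°)^0.665 = 0.9962^0.665 = 0.9975
D = 1.6 × 0.8296 × 2643 × 88.15 × 0.9620 × 0.9975 = 2.968 × 10^5 m
   = 296.8 km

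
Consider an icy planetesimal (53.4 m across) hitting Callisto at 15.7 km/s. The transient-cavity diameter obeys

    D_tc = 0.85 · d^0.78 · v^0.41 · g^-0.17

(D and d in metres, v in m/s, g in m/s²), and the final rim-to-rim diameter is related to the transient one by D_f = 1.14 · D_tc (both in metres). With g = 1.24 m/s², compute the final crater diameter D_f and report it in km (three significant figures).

D_f ≈ 1.09 km

v = 15700 m/s.
d^0.78 = 53.4^0.78 = 22.26
v^0.41 = 15700^0.41 = 52.52
g^-0.17 = 1.24^-0.17 = 0.9641
D_tc = 0.85 × 22.26 × 52.52 × 0.9641 = 958.1 m
D_f = 1.14 × 958.1 = 1092 m
     = 1.092 km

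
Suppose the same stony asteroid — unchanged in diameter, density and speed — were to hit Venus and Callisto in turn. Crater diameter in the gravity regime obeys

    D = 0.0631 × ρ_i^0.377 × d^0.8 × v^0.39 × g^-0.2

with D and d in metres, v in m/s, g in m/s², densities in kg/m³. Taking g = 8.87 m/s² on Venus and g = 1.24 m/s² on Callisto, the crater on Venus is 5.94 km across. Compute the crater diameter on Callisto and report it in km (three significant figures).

All impactor-dependent factors cancel in the ratio, leaving D_Callisto/D_Venus = (g_Callisto/g_Venus)^-0.2.
(1.24/8.87)^-0.2 = 0.1398^-0.2 = 1.482
D_Callisto = 1.482 × 5.94 km = 8.80 km

D ≈ 8.80 km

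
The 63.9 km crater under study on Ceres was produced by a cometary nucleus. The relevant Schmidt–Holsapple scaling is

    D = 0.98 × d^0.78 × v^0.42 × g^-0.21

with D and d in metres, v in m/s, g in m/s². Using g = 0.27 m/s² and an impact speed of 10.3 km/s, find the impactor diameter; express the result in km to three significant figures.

Rearranging for d: d = [D / (0.98 · 10300^0.42 · 0.27^-0.21)]^(1/0.78).
D = 63900 m.
10300^0.42 = 48.46
0.27^-0.21 = 1.316
Denominator = 0.98 × 48.46 × 1.316 = 62.50
D / 62.50 = 63900 / 62.50 = 1022
d = 1022^(1/0.78) = 1022^1.2821 = 7218 m

d ≈ 7.22 km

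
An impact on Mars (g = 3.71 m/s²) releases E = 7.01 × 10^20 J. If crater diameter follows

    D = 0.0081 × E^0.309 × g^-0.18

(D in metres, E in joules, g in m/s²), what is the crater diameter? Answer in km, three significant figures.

E^0.309 = (7.01 × 10^20)^0.309 = 2.763 × 10^6
g^-0.18 = 3.71^-0.18 = 0.7898
D = 0.0081 × 2.763 × 10^6 × 0.7898 = 17676 m
   = 17.68 km

D ≈ 17.7 km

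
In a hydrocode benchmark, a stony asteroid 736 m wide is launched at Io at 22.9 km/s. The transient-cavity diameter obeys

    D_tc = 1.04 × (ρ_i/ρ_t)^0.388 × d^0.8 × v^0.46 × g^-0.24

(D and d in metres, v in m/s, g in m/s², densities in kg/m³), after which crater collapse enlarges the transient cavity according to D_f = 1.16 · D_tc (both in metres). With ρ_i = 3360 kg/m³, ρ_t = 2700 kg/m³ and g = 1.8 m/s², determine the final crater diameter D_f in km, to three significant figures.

D_f ≈ 22.7 km

v = 22900 m/s.
(ρ_i/ρ_t)^0.388 = (3360/2700)^0.388 = 1.089
d^0.8 = 736^0.8 = 196.6
v^0.46 = 22900^0.46 = 101.3
g^-0.24 = 1.8^-0.24 = 0.8684
D_tc = 1.04 × 1.089 × 196.6 × 101.3 × 0.8684 = 19590 m
D_f = 1.16 × 19590 = 22724 m
     = 22.72 km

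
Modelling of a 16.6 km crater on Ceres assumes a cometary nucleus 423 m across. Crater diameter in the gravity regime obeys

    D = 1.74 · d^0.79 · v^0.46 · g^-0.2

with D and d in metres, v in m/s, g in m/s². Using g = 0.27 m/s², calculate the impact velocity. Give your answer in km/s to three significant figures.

Rearranging for v: v = [D / (1.74 · 423^0.79 · 0.27^-0.2)]^(1/0.46).
D = 16600 m.
423^0.79 = 118.8
0.27^-0.2 = 1.299
Denominator = 1.74 × 118.8 × 1.299 = 268.5
D / 268.5 = 16600 / 268.5 = 61.82
v = 61.82^(1/0.46) = 61.82^2.1739 = 7830 m/s

v ≈ 7.83 km/s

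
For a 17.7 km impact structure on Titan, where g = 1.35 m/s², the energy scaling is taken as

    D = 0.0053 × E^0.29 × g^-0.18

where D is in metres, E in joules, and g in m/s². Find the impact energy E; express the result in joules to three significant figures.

E ≈ 3.77 × 10^22 J

Rearranging: E = [D / (0.0053 · g^-0.18)]^(1/0.29).
D = 17700 m.
g^-0.18 = 1.35^-0.18 = 0.9474
D / (0.0053 × 0.9474) = 17700 / (5.021 × 10^-3) = 3.525 × 10^6
E = (3.525 × 10^6)^3.4483 = 3.772 × 10^22 J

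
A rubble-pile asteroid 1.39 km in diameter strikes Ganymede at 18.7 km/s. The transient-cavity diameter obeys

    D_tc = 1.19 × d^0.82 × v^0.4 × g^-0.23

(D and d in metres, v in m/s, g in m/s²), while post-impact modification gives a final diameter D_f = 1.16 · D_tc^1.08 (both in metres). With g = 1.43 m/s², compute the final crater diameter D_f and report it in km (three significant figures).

In SI: d = 1390 m, v = 18700 m/s.
d^0.82 = 1390^0.82 = 377.8
v^0.4 = 18700^0.4 = 51.14
g^-0.23 = 1.43^-0.23 = 0.9210
D_tc = 1.19 × 377.8 × 51.14 × 0.9210 = 21180 m
D_f = 1.16 × (21180)^1.08 = 54508 m
     = 54.51 km

D_f ≈ 54.5 km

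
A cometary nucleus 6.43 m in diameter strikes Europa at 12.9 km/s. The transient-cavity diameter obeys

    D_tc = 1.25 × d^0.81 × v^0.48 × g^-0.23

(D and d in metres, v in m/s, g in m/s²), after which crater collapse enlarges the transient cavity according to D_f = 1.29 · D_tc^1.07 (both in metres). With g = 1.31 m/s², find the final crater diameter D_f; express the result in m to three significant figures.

D_f ≈ 993 m

v = 12900 m/s.
d^0.81 = 6.43^0.81 = 4.515
v^0.48 = 12900^0.48 = 93.99
g^-0.23 = 1.31^-0.23 = 0.9398
D_tc = 1.25 × 4.515 × 93.99 × 0.9398 = 498.5 m
D_f = 1.29 × (498.5)^1.07 = 993.3 m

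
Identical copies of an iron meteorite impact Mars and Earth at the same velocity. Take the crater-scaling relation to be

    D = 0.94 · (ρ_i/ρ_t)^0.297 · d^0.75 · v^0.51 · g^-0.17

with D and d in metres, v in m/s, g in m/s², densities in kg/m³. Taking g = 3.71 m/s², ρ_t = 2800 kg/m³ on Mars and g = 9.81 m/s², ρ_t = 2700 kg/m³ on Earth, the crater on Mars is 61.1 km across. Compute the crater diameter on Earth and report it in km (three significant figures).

D ≈ 52.4 km

The impactor-only factors (d, v, ρ_i) cancel in the ratio, leaving D_Earth/D_Mars = (g_Earth/g_Mars)^-0.17 · (ρ_t,Mars/ρ_t,Earth)^0.297.
(9.81/3.71)^-0.17 = 2.644^-0.17 = 0.8476
(2800/2700)^0.297 = 1.037^0.297 = 1.011
Ratio = 0.8476 × 1.011 = 0.8569
D_Earth = 0.8569 × 61.1 km = 52.4 km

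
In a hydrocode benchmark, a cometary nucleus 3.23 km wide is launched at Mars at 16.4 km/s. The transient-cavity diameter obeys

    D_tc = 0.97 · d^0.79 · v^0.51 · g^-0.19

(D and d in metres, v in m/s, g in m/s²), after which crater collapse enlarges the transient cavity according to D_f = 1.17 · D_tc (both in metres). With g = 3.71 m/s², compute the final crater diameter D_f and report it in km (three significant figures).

D_f ≈ 73.9 km

In SI: d = 3230 m, v = 16400 m/s.
d^0.79 = 3230^0.79 = 591.9
v^0.51 = 16400^0.51 = 141.1
g^-0.19 = 3.71^-0.19 = 0.7795
D_tc = 0.97 × 591.9 × 141.1 × 0.7795 = 63150 m
D_f = 1.17 × 63150 = 73886 m
     = 73.89 km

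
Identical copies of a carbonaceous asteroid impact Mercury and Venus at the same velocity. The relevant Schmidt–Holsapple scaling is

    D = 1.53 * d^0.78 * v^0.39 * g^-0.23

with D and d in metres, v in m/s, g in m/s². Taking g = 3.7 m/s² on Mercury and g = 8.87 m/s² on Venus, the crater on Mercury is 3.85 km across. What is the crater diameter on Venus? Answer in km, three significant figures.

D ≈ 3.15 km

All impactor-dependent factors cancel in the ratio, leaving D_Venus/D_Mercury = (g_Venus/g_Mercury)^-0.23.
(8.87/3.7)^-0.23 = 2.397^-0.23 = 0.8179
D_Venus = 0.8179 × 3.85 km = 3.15 km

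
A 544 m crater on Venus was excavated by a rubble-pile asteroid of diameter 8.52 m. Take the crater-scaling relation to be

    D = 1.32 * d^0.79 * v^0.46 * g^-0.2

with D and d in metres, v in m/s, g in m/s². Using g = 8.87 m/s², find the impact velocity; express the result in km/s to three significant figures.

v ≈ 31.6 km/s

Rearranging for v: v = [D / (1.32 · 8.52^0.79 · 8.87^-0.2)]^(1/0.46).
8.52^0.79 = 5.433
8.87^-0.2 = 0.6463
Denominator = 1.32 × 5.433 × 0.6463 = 4.635
D / 4.635 = 544 / 4.635 = 117.4
v = 117.4^(1/0.46) = 117.4^2.1739 = 31568 m/s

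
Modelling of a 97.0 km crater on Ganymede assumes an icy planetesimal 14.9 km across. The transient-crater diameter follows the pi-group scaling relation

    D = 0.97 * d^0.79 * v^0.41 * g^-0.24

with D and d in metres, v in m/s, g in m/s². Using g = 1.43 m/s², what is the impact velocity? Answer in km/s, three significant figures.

Rearranging for v: v = [D / (0.97 · 14900^0.79 · 1.43^-0.24)]^(1/0.41).
D = 97000 m.
14900^0.79 = 1981
1.43^-0.24 = 0.9177
Denominator = 0.97 × 1981 × 0.9177 = 1763
D / 1763 = 97000 / 1763 = 55.02
v = 55.02^(1/0.41) = 55.02^2.439 = 17584 m/s

v ≈ 17.6 km/s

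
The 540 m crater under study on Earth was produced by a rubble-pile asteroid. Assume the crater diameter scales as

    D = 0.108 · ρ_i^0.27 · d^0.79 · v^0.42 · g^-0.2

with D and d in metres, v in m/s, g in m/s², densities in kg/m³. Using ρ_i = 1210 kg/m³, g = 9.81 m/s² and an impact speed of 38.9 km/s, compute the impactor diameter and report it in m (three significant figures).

Rearranging for d: d = [D / (0.108 · 1210^0.27 · 38900^0.42 · 9.81^-0.2)]^(1/0.79).
1210^0.27 = 6.798
38900^0.42 = 84.68
9.81^-0.2 = 0.6334
Denominator = 0.108 × 6.798 × 84.68 × 0.6334 = 39.38
D / 39.38 = 540 / 39.38 = 13.71
d = 13.71^(1/0.79) = 13.71^1.2658 = 27.50 m

d ≈ 27.5 m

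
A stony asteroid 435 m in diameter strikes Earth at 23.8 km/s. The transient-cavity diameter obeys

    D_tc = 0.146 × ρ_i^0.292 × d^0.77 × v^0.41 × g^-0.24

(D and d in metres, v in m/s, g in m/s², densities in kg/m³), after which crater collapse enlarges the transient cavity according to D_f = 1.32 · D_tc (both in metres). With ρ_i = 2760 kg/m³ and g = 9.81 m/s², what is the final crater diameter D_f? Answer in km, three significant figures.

v = 23800 m/s.
ρ_i^0.292 = 2760^0.292 = 10.11
d^0.77 = 435^0.77 = 107.6
v^0.41 = 23800^0.41 = 62.29
g^-0.24 = 9.81^-0.24 = 0.5781
D_tc = 0.146 × 10.11 × 107.6 × 62.29 × 0.5781 = 5719 m
D_f = 1.32 × 5719 = 7549 m
     = 7.549 km

D_f ≈ 7.55 km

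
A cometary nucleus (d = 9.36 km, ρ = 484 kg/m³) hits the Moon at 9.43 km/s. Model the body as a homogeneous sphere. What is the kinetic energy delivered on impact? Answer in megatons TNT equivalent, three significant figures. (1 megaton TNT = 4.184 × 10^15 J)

E ≈ 2.21 × 10^6 Mt TNT

d = 9360 m; v = 9430 m/s.
Mass m = (π/6) ρ d³ = (π/6) × 484 × (9360)³ = 2.078 × 10^14 kg
E = ½ m v² = 0.5 × 2.078 × 10^14 × (9430)² = 9.239 × 10^21 J
   = 9.239 × 10^21 / 4.184×10^15 = 2.208 × 10^6 Mt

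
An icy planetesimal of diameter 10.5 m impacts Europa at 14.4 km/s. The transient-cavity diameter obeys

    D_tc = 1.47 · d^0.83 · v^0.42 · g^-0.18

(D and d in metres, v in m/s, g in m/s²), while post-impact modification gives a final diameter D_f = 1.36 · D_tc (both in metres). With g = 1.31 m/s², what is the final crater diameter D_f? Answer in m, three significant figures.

D_f ≈ 748 m

v = 14400 m/s.
d^0.83 = 10.5^0.83 = 7.040
v^0.42 = 14400^0.42 = 55.78
g^-0.18 = 1.31^-0.18 = 0.9526
D_tc = 1.47 × 7.040 × 55.78 × 0.9526 = 549.9 m
D_f = 1.36 × 549.9 = 747.9 m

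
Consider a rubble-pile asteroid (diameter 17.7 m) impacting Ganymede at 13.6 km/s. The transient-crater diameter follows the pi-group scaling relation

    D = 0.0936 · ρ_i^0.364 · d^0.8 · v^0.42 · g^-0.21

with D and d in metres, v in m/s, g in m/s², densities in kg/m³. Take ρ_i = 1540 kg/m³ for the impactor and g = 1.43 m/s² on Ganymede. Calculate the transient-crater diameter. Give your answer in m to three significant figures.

In SI units: v = 13600 m/s.
ρ_i^0.364 = 1540^0.364 = 14.46
d^0.8 = 17.7^0.8 = 9.963
v^0.42 = 13600^0.42 = 54.46
g^-0.21 = 1.43^-0.21 = 0.9276
D = 0.0936 × 14.46 × 9.963 × 54.46 × 0.9276 = 681.2 m

D ≈ 681 m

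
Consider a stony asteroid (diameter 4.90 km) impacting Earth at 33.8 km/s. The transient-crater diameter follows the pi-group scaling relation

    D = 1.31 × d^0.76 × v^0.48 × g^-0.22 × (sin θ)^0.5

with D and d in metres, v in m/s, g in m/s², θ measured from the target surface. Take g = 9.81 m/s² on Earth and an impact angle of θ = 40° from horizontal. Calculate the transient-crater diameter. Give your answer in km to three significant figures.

In SI units: d = 4900 m, v = 33800 m/s.
d^0.76 = 4900^0.76 = 637.6
v^0.48 = 33800^0.48 = 149.2
g^-0.22 = 9.81^-0.22 = 0.6051
(sin 40°)^0.5 = 0.6428^0.5 = 0.8017
D = 1.31 × 637.6 × 149.2 × 0.6051 × 0.8017 = 60454 m
   = 60.45 km

D ≈ 60.5 km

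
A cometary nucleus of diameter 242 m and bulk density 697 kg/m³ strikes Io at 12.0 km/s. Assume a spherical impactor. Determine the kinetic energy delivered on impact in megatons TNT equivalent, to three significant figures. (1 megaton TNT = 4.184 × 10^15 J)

E ≈ 89.0 Mt TNT

v = 12000 m/s.
Mass m = (π/6) ρ d³ = (π/6) × 697 × (242)³ = 5.172 × 10^9 kg
E = ½ m v² = 0.5 × 5.172 × 10^9 × (12000)² = 3.724 × 10^17 J
   = 3.724 × 10^17 / 4.184×10^15 = 89.01 Mt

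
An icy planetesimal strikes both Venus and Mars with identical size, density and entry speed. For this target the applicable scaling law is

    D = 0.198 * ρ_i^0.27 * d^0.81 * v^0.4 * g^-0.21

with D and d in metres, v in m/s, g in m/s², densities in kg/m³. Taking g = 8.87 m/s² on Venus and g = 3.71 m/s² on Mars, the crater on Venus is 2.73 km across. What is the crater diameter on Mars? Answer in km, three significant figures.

All impactor-dependent factors cancel in the ratio, leaving D_Mars/D_Venus = (g_Mars/g_Venus)^-0.21.
(3.71/8.87)^-0.21 = 0.4183^-0.21 = 1.201
D_Mars = 1.201 × 2.73 km = 3.28 km

D ≈ 3.28 km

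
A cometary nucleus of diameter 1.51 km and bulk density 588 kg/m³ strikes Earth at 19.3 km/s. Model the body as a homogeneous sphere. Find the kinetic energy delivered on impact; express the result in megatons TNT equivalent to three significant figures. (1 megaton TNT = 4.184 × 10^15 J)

d = 1510 m; v = 19300 m/s.
Mass m = (π/6) ρ d³ = (π/6) × 588 × (1510)³ = 1.060 × 10^12 kg
E = ½ m v² = 0.5 × 1.060 × 10^12 × (19300)² = 1.974 × 10^20 J
   = 1.974 × 10^20 / 4.184×10^15 = 47180 Mt

E ≈ 47200 Mt TNT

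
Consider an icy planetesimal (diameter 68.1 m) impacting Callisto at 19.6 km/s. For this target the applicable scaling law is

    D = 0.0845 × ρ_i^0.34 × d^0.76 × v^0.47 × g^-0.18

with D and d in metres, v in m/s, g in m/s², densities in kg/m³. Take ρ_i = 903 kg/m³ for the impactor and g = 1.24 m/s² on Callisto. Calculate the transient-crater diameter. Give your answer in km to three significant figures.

D ≈ 2.12 km

In SI units: v = 19600 m/s.
ρ_i^0.34 = 903^0.34 = 10.11
d^0.76 = 68.1^0.76 = 24.73
v^0.47 = 19600^0.47 = 104.1
g^-0.18 = 1.24^-0.18 = 0.9620
D = 0.0845 × 10.11 × 24.73 × 104.1 × 0.9620 = 2116 m
   = 2.116 km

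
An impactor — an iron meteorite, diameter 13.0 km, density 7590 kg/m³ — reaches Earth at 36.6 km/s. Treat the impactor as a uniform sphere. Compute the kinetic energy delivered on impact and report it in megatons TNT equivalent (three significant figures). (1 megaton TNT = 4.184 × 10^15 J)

E ≈ 1.40 × 10^9 Mt TNT

d = 13000 m; v = 36600 m/s.
Mass m = (π/6) ρ d³ = (π/6) × 7590 × (13000)³ = 8.731 × 10^15 kg
E = ½ m v² = 0.5 × 8.731 × 10^15 × (36600)² = 5.848 × 10^24 J
   = 5.848 × 10^24 / 4.184×10^15 = 1.398 × 10^9 Mt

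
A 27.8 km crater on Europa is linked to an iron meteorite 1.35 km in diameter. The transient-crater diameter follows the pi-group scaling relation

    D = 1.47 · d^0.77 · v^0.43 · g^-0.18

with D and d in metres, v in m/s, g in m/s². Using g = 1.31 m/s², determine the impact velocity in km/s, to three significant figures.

Rearranging for v: v = [D / (1.47 · 1350^0.77 · 1.31^-0.18)]^(1/0.43).
D = 27800 m.
1350^0.77 = 257.3
1.31^-0.18 = 0.9526
Denominator = 1.47 × 257.3 × 0.9526 = 360.3
D / 360.3 = 27800 / 360.3 = 77.16
v = 77.16^(1/0.43) = 77.16^2.3256 = 24509 m/s

v ≈ 24.5 km/s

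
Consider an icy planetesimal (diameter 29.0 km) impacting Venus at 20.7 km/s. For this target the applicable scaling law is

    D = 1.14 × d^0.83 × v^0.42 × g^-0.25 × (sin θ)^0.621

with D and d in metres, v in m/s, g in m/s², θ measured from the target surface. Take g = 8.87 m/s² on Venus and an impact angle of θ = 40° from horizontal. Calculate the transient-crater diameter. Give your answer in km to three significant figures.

In SI units: d = 29000 m, v = 20700 m/s.
d^0.83 = 29000^0.83 = 5056
v^0.42 = 20700^0.42 = 64.97
g^-0.25 = 8.87^-0.25 = 0.5795
(sin 40°)^0.621 = 0.6428^0.621 = 0.7600
D = 1.14 × 5056 × 64.97 × 0.5795 × 0.7600 = 1.649 × 10^5 m
   = 164.9 km

D ≈ 165 km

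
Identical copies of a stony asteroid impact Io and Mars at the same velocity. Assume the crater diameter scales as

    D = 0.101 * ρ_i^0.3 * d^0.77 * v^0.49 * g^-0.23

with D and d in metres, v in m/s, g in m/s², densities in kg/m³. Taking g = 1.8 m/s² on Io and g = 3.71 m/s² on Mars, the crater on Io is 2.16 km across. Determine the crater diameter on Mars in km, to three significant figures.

All impactor-dependent factors cancel in the ratio, leaving D_Mars/D_Io = (g_Mars/g_Io)^-0.23.
(3.71/1.8)^-0.23 = 2.061^-0.23 = 0.8468
D_Mars = 0.8468 × 2.16 km = 1.83 km

D ≈ 1.83 km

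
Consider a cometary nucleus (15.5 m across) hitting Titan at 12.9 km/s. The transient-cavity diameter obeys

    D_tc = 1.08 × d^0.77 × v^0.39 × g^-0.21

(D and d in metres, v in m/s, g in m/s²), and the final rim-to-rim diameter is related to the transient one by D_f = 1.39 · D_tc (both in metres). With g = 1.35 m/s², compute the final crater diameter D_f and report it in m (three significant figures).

v = 12900 m/s.
d^0.77 = 15.5^0.77 = 8.252
v^0.39 = 12900^0.39 = 40.10
g^-0.21 = 1.35^-0.21 = 0.9389
D_tc = 1.08 × 8.252 × 40.10 × 0.9389 = 335.5 m
D_f = 1.39 × 335.5 = 466.3 m

D_f ≈ 466 m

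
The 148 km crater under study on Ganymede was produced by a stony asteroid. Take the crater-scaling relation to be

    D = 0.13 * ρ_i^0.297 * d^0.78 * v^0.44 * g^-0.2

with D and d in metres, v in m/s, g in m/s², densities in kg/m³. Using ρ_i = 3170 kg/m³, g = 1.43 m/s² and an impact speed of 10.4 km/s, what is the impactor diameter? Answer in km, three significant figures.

d ≈ 16.0 km

Rearranging for d: d = [D / (0.13 · 3170^0.297 · 10400^0.44 · 1.43^-0.2)]^(1/0.78).
D = 148000 m.
3170^0.297 = 10.96
10400^0.44 = 58.55
1.43^-0.2 = 0.9310
Denominator = 0.13 × 10.96 × 58.55 × 0.9310 = 77.67
D / 77.67 = 148000 / 77.67 = 1905
d = 1905^(1/0.78) = 1905^1.2821 = 16038 m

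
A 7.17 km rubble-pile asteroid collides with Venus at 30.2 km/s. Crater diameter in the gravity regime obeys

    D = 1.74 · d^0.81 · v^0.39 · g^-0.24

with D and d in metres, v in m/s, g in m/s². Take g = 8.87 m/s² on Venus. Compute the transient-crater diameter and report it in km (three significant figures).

In SI units: d = 7170 m, v = 30200 m/s.
d^0.81 = 7170^0.81 = 1327
v^0.39 = 30200^0.39 = 55.87
g^-0.24 = 8.87^-0.24 = 0.5922
D = 1.74 × 1327 × 55.87 × 0.5922 = 76395 m
   = 76.40 km

D ≈ 76.4 km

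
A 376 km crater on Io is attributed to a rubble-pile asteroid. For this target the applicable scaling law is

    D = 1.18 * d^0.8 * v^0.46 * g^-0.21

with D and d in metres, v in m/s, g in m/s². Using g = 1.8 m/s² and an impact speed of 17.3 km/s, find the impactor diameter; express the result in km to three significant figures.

Rearranging for d: d = [D / (1.18 · 17300^0.46 · 1.8^-0.21)]^(1/0.8).
D = 376000 m.
17300^0.46 = 89.02
1.8^-0.21 = 0.8839
Denominator = 1.18 × 89.02 × 0.8839 = 92.85
D / 92.85 = 376000 / 92.85 = 4050
d = 4050^(1/0.8) = 4050^1.25 = 32309 m

d ≈ 32.3 km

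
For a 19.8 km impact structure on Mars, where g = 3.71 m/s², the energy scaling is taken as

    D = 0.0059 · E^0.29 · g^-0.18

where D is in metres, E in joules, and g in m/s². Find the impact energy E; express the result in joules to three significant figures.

Rearranging: E = [D / (0.0059 · g^-0.18)]^(1/0.29).
D = 19800 m.
g^-0.18 = 3.71^-0.18 = 0.7898
D / (0.0059 × 0.7898) = 19800 / (4.660 × 10^-3) = 4.249 × 10^6
E = (4.249 × 10^6)^3.4483 = 7.183 × 10^22 J

E ≈ 7.18 × 10^22 J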